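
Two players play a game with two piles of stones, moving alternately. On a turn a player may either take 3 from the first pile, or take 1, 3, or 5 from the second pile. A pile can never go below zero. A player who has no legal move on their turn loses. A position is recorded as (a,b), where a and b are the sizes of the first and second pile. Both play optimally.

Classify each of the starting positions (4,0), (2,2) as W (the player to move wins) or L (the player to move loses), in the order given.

Build the W/L table. Terminal = L. A non-terminal position is W if it has a move to some L; otherwise it is L.
No move ever increases a pile, so every position that can arise here has a ≤ 4 and b ≤ 2; it is enough to label the cells with 0 ≤ a ≤ 4 and 0 ≤ b ≤ 2.
Every move lowers a or b (never raises either), so fill the grid row by row in increasing a, and left to right within a row: each cell's successors are then already labelled.
      b=0  b=1  b=2
a=0:    L    W    L
a=1:    L    W    L
a=2:    L    W    L
a=3:    W    L    W
a=4:    W    L    W
Cells with no legal move (terminal, hence L): (0,0), (1,0), (2,0).
The remaining L cells, each justified by listing all of its moves:
(0,2): L (sole option (0,1)(W) is W)
(1,2): L (sole option (1,1)(W) is W)
(2,2): L (sole option (2,1)(W) is W)
(3,1): L (options (0,1)(W), (3,0)(W) are all W)
(4,1): L (options (1,1)(W), (4,0)(W) are all W)
Every other cell has at least one move into one of the L cells above, so it is W.
(4,0): the move to (1,0) reaches an L cell, so W
(2,2): one of the L cells justified above, so L

(4,0): W, (2,2): L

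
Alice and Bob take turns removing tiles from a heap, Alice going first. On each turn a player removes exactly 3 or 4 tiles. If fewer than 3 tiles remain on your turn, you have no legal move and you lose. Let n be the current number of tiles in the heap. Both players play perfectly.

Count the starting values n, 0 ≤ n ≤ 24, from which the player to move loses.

Classify positions by backward induction: terminal positions (no move available) are L. From any other position, the mover wins iff some move reaches an L.
n=0: no move → L
n=1: no move → L
n=2: no move → L
n=3: reaches L-position 0 → W
n=4: reaches L-position 1 → W
n=5: reaches L-position 2 → W
n=6: reaches L-position 2 → W
n=7: only reaches 4(W), 3(W), all W → L
n=8: only reaches 5(W), 4(W), all W → L
n=9: only reaches 6(W), 5(W), all W → L
n=10: reaches L-position 7 → W
n=11: reaches L-position 8 → W
n=12: reaches L-position 9 → W
n=13: reaches L-position 9 → W
n=14: only reaches 11(W), 10(W), all W → L
n=15: only reaches 12(W), 11(W), all W → L
n=16: only reaches 13(W), 12(W), all W → L
n=17: reaches L-position 14 → W
n=18: reaches L-position 15 → W
n=19: reaches L-position 16 → W
n=20: reaches L-position 16 → W
n=21: only reaches 18(W), 17(W), all W → L
n=22: only reaches 19(W), 18(W), all W → L
n=23: only reaches 20(W), 19(W), all W → L
n=24: reaches L-position 21 → W
L entries with 0 ≤ n ≤ 24: n = 0, 1, 2, 7, 8, 9, 14, 15, 16, 21, 22, 23; that makes 12.

12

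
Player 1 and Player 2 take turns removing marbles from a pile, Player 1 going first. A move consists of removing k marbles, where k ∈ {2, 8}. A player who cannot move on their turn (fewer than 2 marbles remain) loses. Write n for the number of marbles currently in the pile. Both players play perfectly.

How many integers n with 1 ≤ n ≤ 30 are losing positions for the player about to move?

12

Classify positions by backward induction: terminal positions (no move available) are L. From any other position, the mover wins iff some move reaches an L.
n=0: no move → L
n=1: no move → L
n=2: can move to 0, which is L ⇒ W
n=3: can move to 1, which is L ⇒ W
n=4: the only move is to 2(W), a W ⇒ L
n=5: the only move is to 3(W), a W ⇒ L
n=6: can move to 4, which is L ⇒ W
n=7: can move to 5, which is L ⇒ W
n=8: can move to 0, which is L ⇒ W
n=9: can move to 1, which is L ⇒ W
n=10: moves to 8(W), 2(W); every one is W ⇒ L
n=11: moves to 9(W), 3(W); every one is W ⇒ L
n=12: can move to 10, which is L ⇒ W
n=13: can move to 11, which is L ⇒ W
n=14: moves to 12(W), 6(W); every one is W ⇒ L
n=15: moves to 13(W), 7(W); every one is W ⇒ L
n=16: can move to 14, which is L ⇒ W
n=17: can move to 15, which is L ⇒ W
n=18: can move to 10, which is L ⇒ W
n=19: can move to 11, which is L ⇒ W
n=20: moves to 18(W), 12(W); every one is W ⇒ L
n=21: moves to 19(W), 13(W); every one is W ⇒ L
n=22: can move to 20, which is L ⇒ W
n=23: can move to 21, which is L ⇒ W
n=24: moves to 22(W), 16(W); every one is W ⇒ L
n=25: moves to 23(W), 17(W); every one is W ⇒ L
n=26: can move to 24, which is L ⇒ W
n=27: can move to 25, which is L ⇒ W
n=28: can move to 20, which is L ⇒ W
n=29: can move to 21, which is L ⇒ W
n=30: moves to 28(W), 22(W); every one is W ⇒ L
L entries with 1 ≤ n ≤ 30 (n=0 is outside the asked range and is not counted): n = 1, 4, 5, 10, 11, 14, 15, 20, 21, 24, 25, 30; that makes 12.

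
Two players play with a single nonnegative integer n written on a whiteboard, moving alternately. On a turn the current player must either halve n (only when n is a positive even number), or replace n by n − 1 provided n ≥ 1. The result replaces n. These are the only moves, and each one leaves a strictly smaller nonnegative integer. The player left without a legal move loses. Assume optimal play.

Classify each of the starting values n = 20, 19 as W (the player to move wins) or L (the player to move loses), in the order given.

20: W, 19: L

Build the W/L table. Terminal = L. A non-terminal position is W if it has a move to some L; otherwise it is L.
n=0: no move → L
n=1: can move to 0, which is L ⇒ W
n=2: the only move is to 1(W), a W ⇒ L
n=3: can move to 2, which is L ⇒ W
n=4: can move to 2, which is L ⇒ W
n=5: the only move is to 4(W), a W ⇒ L
n=6: can move to 5, which is L ⇒ W
n=7: the only move is to 6(W), a W ⇒ L
n=8: can move to 7, which is L ⇒ W
n=9: the only move is to 8(W), a W ⇒ L
n=10: can move to 5, which is L ⇒ W
n=11: the only move is to 10(W), a W ⇒ L
n=12: can move to 11, which is L ⇒ W
n=13: the only move is to 12(W), a W ⇒ L
n=14: can move to 7, which is L ⇒ W
n=15: the only move is to 14(W), a W ⇒ L
n=16: can move to 15, which is L ⇒ W
n=17: the only move is to 16(W), a W ⇒ L
n=18: can move to 9, which is L ⇒ W
n=19: the only move is to 18(W), a W ⇒ L
n=20: can move to 19, which is L ⇒ W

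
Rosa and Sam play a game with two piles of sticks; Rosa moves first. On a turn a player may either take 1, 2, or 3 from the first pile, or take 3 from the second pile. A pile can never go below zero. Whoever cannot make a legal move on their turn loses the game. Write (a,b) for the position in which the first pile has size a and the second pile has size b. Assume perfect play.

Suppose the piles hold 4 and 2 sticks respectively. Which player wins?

Sam wins.

Work bottom-up. With no move the player to move loses. Otherwise the position is W if at least one move leads to an L position for the opponent, and L if every move leads to a W.
No move ever increases a pile, so every position that can arise here has a ≤ 4 and b ≤ 2; it is enough to label the cells with 0 ≤ a ≤ 4 and 0 ≤ b ≤ 2.
Every move lowers a or b (never raises either), so fill the grid row by row in increasing a, and left to right within a row: each cell's successors are then already labelled.
      b=0  b=1  b=2
a=0:    L    L    L
a=1:    W    W    W
a=2:    W    W    W
a=3:    W    W    W
a=4:    L    L    L
Cells with no legal move (terminal, hence L): (0,0), (0,1), (0,2).
The remaining L cells, each justified by listing all of its moves:
(4,0): L (options (3,0)(W), (2,0)(W), (1,0)(W) are all W)
(4,1): L (options (3,1)(W), (2,1)(W), (1,1)(W) are all W)
(4,2): L (options (3,2)(W), (2,2)(W), (1,2)(W) are all W)
Every other cell has at least one move into one of the L cells above, so it is W.
Every move from (4,2) reaches a W position, so the mover loses.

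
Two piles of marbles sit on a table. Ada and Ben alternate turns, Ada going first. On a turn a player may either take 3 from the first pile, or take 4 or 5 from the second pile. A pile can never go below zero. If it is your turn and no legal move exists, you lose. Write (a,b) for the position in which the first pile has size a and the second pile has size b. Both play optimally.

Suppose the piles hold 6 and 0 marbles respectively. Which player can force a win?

Positions with no move are L. A position that does have a move is losing for the player to move precisely when every available move leads to a winning position for the opponent. Fill in the labels:
No move ever increases a pile, so every position that can arise here has a ≤ 6 and b ≤ 0; it is enough to label the cells with 0 ≤ a ≤ 6 and 0 ≤ b ≤ 0.
Every move lowers a or b (never raises either), so fill the grid row by row in increasing a, and left to right within a row: each cell's successors are then already labelled.
      b=0
a=0:    L
a=1:    L
a=2:    L
a=3:    W
a=4:    W
a=5:    W
a=6:    L
Cells with no legal move (terminal, hence L): (0,0), (1,0), (2,0).
The remaining L cells, each justified by listing all of its moves:
(6,0): L (sole option (3,0)(W) is W)
Every other cell has at least one move into one of the L cells above, so it is W.
The starting position (6,0) is L: whatever Ada does, the opponent receives a W position.

Ben wins.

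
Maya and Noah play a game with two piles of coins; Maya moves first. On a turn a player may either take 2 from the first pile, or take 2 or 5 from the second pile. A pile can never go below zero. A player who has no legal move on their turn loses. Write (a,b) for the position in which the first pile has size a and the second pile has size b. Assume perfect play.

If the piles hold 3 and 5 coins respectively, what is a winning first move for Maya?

Work bottom-up. With no move the player to move loses. Otherwise the position is W if at least one move leads to an L position for the opponent, and L if every move leads to a W.
No move ever increases a pile, so every position that can arise here has a ≤ 3 and b ≤ 5; it is enough to label the cells with 0 ≤ a ≤ 3 and 0 ≤ b ≤ 5.
Every move lowers a or b (never raises either), so fill the grid row by row in increasing a, and left to right within a row: each cell's successors are then already labelled.
      b=0  b=1  b=2  b=3  b=4  b=5
a=0:    L    L    W    W    L    W
a=1:    L    L    W    W    L    W
a=2:    W    W    L    L    W    W
a=3:    W    W    L    L    W    W
Cells with no legal move (terminal, hence L): (0,0), (0,1), (1,0), (1,1).
The remaining L cells, each justified by listing all of its moves:
(0,4): only reaches (0,2)(W), which is W → L
(1,4): only reaches (1,2)(W), which is W → L
(2,2): only reaches (0,2)(W), (2,0)(W), all W → L
(2,3): only reaches (0,3)(W), (2,1)(W), all W → L
(3,2): only reaches (1,2)(W), (3,0)(W), all W → L
(3,3): only reaches (1,3)(W), (3,1)(W), all W → L
Every other cell has at least one move into one of the L cells above, so it is W.
From (3,5), the L positions reachable in one move are: (3,3).

Move to (3,3).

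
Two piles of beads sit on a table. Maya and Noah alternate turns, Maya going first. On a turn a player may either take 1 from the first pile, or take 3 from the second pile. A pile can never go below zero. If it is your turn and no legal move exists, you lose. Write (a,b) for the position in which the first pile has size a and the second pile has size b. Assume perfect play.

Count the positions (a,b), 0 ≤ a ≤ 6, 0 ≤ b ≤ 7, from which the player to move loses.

Label each position W (a win for the player to move) or L (a loss). A position with no legal move is L; any other position is W exactly when some move reaches an L, and L when every move reaches a W.
Every move lowers a or b (never raises either), so fill the grid row by row in increasing a, and left to right within a row: each cell's successors are then already labelled.
      b=0  b=1  b=2  b=3  b=4  b=5  b=6  b=7
a=0:    L    L    L    W    W    W    L    L
a=1:    W    W    W    L    L    L    W    W
a=2:    L    L    L    W    W    W    L    L
a=3:    W    W    W    L    L    L    W    W
a=4:    L    L    L    W    W    W    L    L
a=5:    W    W    W    L    L    L    W    W
a=6:    L    L    L    W    W    W    L    L
Cells with no legal move (terminal, hence L): (0,0), (0,1), (0,2).
The remaining L cells, each justified by listing all of its moves:
(0,6): →(0,3)(W) only, which is W, so L
(0,7): →(0,4)(W) only, which is W, so L
(1,3): →(0,3)(W), (1,0)(W) — all W, so L
(1,4): →(0,4)(W), (1,1)(W) — all W, so L
(1,5): →(0,5)(W), (1,2)(W) — all W, so L
(2,0): →(1,0)(W) only, which is W, so L
(2,1): →(1,1)(W) only, which is W, so L
(2,2): →(1,2)(W) only, which is W, so L
(2,6): →(1,6)(W), (2,3)(W) — all W, so L
(2,7): →(1,7)(W), (2,4)(W) — all W, so L
(3,3): →(2,3)(W), (3,0)(W) — all W, so L
(3,4): →(2,4)(W), (3,1)(W) — all W, so L
(3,5): →(2,5)(W), (3,2)(W) — all W, so L
(4,0): →(3,0)(W) only, which is W, so L
(4,1): →(3,1)(W) only, which is W, so L
(4,2): →(3,2)(W) only, which is W, so L
(4,6): →(3,6)(W), (4,3)(W) — all W, so L
(4,7): →(3,7)(W), (4,4)(W) — all W, so L
(5,3): →(4,3)(W), (5,0)(W) — all W, so L
(5,4): →(4,4)(W), (5,1)(W) — all W, so L
(5,5): →(4,5)(W), (5,2)(W) — all W, so L
(6,0): →(5,0)(W) only, which is W, so L
(6,1): →(5,1)(W) only, which is W, so L
(6,2): →(5,2)(W) only, which is W, so L
(6,6): →(5,6)(W), (6,3)(W) — all W, so L
(6,7): →(5,7)(W), (6,4)(W) — all W, so L
Every other cell has at least one move into one of the L cells above, so it is W.
L cells per row: a=0: 5, a=1: 3, a=2: 5, a=3: 3, a=4: 5, a=5: 3, a=6: 5; total 29.

29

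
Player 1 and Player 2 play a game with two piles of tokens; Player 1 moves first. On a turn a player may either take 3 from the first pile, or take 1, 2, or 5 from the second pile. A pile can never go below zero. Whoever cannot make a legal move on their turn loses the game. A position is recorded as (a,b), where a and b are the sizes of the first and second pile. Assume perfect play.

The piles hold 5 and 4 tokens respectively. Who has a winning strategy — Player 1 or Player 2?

Player 2 wins.

Positions with no move are L. A position that does have a move is losing for the player to move precisely when every available move leads to a winning position for the opponent. Fill in the labels:
No move ever increases a pile, so every position that can arise here has a ≤ 5 and b ≤ 4; it is enough to label the cells with 0 ≤ a ≤ 5 and 0 ≤ b ≤ 4.
Every move lowers a or b (never raises either), so fill the grid row by row in increasing a, and left to right within a row: each cell's successors are then already labelled.
      b=0  b=1  b=2  b=3  b=4
a=0:    L    W    W    L    W
a=1:    L    W    W    L    W
a=2:    L    W    W    L    W
a=3:    W    L    W    W    L
a=4:    W    L    W    W    L
a=5:    W    L    W    W    L
Cells with no legal move (terminal, hence L): (0,0), (1,0), (2,0).
The remaining L cells, each justified by listing all of its moves:
(0,3): only reaches (0,2)(W), (0,1)(W), all W → L
(1,3): only reaches (1,2)(W), (1,1)(W), all W → L
(2,3): only reaches (2,2)(W), (2,1)(W), all W → L
(3,1): only reaches (0,1)(W), (3,0)(W), all W → L
(3,4): only reaches (0,4)(W), (3,3)(W), (3,2)(W), all W → L
(4,1): only reaches (1,1)(W), (4,0)(W), all W → L
(4,4): only reaches (1,4)(W), (4,3)(W), (4,2)(W), all W → L
(5,1): only reaches (2,1)(W), (5,0)(W), all W → L
(5,4): only reaches (2,4)(W), (5,3)(W), (5,2)(W), all W → L
Every other cell has at least one move into one of the L cells above, so it is W.
The starting position (5,4) is L: whatever Player 1 does, the opponent receives a W position.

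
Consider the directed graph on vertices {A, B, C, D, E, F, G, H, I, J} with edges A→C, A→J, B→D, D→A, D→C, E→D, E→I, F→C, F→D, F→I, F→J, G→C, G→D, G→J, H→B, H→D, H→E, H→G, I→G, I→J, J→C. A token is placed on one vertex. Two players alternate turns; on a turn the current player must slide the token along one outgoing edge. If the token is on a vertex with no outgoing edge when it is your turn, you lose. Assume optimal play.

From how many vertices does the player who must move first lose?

Classify positions by backward induction: terminal positions (no move available) are L. From any other position, the mover wins iff some move reaches an L.
Every edge goes from a vertex to one that appears earlier in the order C, J, A, D, G, B, I, E, H, F, so processing vertices in that order labels each vertex after all of its successors.
C: no outgoing edge → L
J: reaches L-position C → W
A: reaches L-position C → W
D: reaches L-position C → W
G: reaches L-position C → W
B: only reaches D(W), which is W → L
I: only reaches G(W), J(W), all W → L
E: reaches L-position I → W
H: reaches L-position B → W
F: reaches L-position I → W
The L vertices are B, C, I; that is 3 in all.

3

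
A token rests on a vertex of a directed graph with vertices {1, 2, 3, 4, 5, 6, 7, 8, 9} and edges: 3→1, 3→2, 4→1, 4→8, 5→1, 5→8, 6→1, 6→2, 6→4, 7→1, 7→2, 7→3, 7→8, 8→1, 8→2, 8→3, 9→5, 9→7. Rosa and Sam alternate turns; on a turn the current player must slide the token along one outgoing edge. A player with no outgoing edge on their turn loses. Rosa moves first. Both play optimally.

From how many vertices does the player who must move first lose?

3

Work bottom-up. With no move the player to move loses. Otherwise the position is W if at least one move leads to an L position for the opponent, and L if every move leads to a W.
Every edge goes from a vertex to one that appears earlier in the order 1, 2, 3, 8, 4, 6, 7, 5, 9, so processing vertices in that order labels each vertex after all of its successors.
1: no outgoing edge → L
2: no outgoing edge → L
3: reaches L-position 2 → W
8: reaches L-position 2 → W
4: reaches L-position 1 → W
6: reaches L-position 2 → W
7: reaches L-position 2 → W
5: reaches L-position 1 → W
9: only reaches 5(W), 7(W), all W → L
The L vertices are 1, 2, 9; that is 3 in all.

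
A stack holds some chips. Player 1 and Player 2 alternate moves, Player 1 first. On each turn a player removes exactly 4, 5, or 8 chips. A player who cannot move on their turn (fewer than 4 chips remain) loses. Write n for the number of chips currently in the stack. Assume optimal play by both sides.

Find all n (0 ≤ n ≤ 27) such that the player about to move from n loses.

Compute win/loss labels from the base case upward. A position with no move is L. Any other position is W if it can reach an L in one move, else L.
n=0: no move → L
n=1: no move → L
n=2: no move → L
n=3: no move → L
n=4: W (go to 0, an L position)
n=5: W (go to 1, an L position)
n=6: W (go to 2, an L position)
n=7: W (go to 3, an L position)
n=8: W (go to 3, an L position)
n=9: W (go to 1, an L position)
n=10: W (go to 2, an L position)
n=11: W (go to 3, an L position)
n=12: L (options 8(W), 7(W), 4(W) are all W)
n=13: L (options 9(W), 8(W), 5(W) are all W)
n=14: L (options 10(W), 9(W), 6(W) are all W)
n=15: L (options 11(W), 10(W), 7(W) are all W)
n=16: W (go to 12, an L position)
n=17: W (go to 13, an L position)
n=18: W (go to 14, an L position)
n=19: W (go to 15, an L position)
n=20: W (go to 15, an L position)
n=21: W (go to 13, an L position)
n=22: W (go to 14, an L position)
n=23: W (go to 15, an L position)
n=24: L (options 20(W), 19(W), 16(W) are all W)
n=25: L (options 21(W), 20(W), 17(W) are all W)
n=26: L (options 22(W), 21(W), 18(W) are all W)
n=27: L (options 23(W), 22(W), 19(W) are all W)
Reading off the rows marked L gives the requested list; there are 12 such values of n.

0, 1, 2, 3, 12, 13, 14, 15, 24, 25, 26, 27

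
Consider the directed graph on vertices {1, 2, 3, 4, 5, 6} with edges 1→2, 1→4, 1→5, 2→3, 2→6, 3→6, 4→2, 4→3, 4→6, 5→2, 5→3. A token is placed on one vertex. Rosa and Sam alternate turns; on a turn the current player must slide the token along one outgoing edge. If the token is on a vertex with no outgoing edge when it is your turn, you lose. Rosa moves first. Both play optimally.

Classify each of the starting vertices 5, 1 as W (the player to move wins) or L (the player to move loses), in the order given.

5: L, 1: W

Label each position W (a win for the player to move) or L (a loss). A position with no legal move is L; any other position is W exactly when some move reaches an L, and L when every move reaches a W.
Every edge goes from a vertex to one that appears earlier in the order 6, 3, 2, 4, 5, 1, so processing vertices in that order labels each vertex after all of its successors.
6: no outgoing edge → L
3: W (go to 6, an L position)
2: W (go to 6, an L position)
4: W (go to 6, an L position)
5: L (options 2(W), 3(W) are all W)
1: W (go to 5, an L position)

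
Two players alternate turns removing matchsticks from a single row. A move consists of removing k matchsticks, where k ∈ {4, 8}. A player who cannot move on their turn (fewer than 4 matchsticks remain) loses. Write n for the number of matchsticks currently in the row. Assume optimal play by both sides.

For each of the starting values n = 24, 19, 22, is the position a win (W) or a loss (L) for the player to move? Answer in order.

24: L, 19: W, 22: W

Classify positions by backward induction: terminal positions (no move available) are L. From any other position, the mover wins iff some move reaches an L.
n=0: no move → L
n=1: no move → L
n=2: no move → L
n=3: no move → L
n=4: reaches L-position 0 → W
n=5: reaches L-position 1 → W
n=6: reaches L-position 2 → W
n=7: reaches L-position 3 → W
n=8: reaches L-position 0 → W
n=9: reaches L-position 1 → W
n=10: reaches L-position 2 → W
n=11: reaches L-position 3 → W
n=12: only reaches 8(W), 4(W), all W → L
n=13: only reaches 9(W), 5(W), all W → L
n=14: only reaches 10(W), 6(W), all W → L
n=15: only reaches 11(W), 7(W), all W → L
n=16: reaches L-position 12 → W
n=17: reaches L-position 13 → W
n=18: reaches L-position 14 → W
n=19: reaches L-position 15 → W
n=20: reaches L-position 12 → W
n=21: reaches L-position 13 → W
n=22: reaches L-position 14 → W
n=23: reaches L-position 15 → W
n=24: only reaches 20(W), 16(W), all W → L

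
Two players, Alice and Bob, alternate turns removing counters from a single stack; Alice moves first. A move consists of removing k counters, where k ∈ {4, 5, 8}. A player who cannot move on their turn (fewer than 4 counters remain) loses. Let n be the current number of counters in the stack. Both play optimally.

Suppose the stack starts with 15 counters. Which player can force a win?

Bob wins.

Build the W/L table. Terminal = L. A non-terminal position is W if it has a move to some L; otherwise it is L.
n=0: no move → L
n=1: no move → L
n=2: no move → L
n=3: no move → L
n=4: reaches L-position 0 → W
n=5: reaches L-position 1 → W
n=6: reaches L-position 2 → W
n=7: reaches L-position 3 → W
n=8: reaches L-position 3 → W
n=9: reaches L-position 1 → W
n=10: reaches L-position 2 → W
n=11: reaches L-position 3 → W
n=12: only reaches 8(W), 7(W), 4(W), all W → L
n=13: only reaches 9(W), 8(W), 5(W), all W → L
n=14: only reaches 10(W), 9(W), 6(W), all W → L
n=15: only reaches 11(W), 10(W), 7(W), all W → L
Every move from 15 reaches a W position, so the mover loses.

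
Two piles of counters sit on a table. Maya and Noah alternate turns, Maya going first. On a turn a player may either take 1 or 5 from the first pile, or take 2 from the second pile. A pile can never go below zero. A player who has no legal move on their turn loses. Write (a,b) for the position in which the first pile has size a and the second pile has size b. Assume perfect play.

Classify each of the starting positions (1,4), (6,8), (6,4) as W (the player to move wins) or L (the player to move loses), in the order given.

Positions with no move are L. A position that does have a move is losing for the player to move precisely when every available move leads to a winning position for the opponent. Fill in the labels:
No move ever increases a pile, so every position that can arise here has a ≤ 6 and b ≤ 8; it is enough to label the cells with 0 ≤ a ≤ 6 and 0 ≤ b ≤ 8.
Every move lowers a or b (never raises either), so fill the grid row by row in increasing a, and left to right within a row: each cell's successors are then already labelled.
      b=0  b=1  b=2  b=3  b=4  b=5  b=6  b=7  b=8
a=0:    L    L    W    W    L    L    W    W    L
a=1:    W    W    L    L    W    W    L    L    W
a=2:    L    L    W    W    L    L    W    W    L
a=3:    W    W    L    L    W    W    L    L    W
a=4:    L    L    W    W    L    L    W    W    L
a=5:    W    W    L    L    W    W    L    L    W
a=6:    L    L    W    W    L    L    W    W    L
Cells with no legal move (terminal, hence L): (0,0), (0,1).
The remaining L cells, each justified by listing all of its moves:
(0,4): →(0,2)(W) only, which is W, so L
(0,5): →(0,3)(W) only, which is W, so L
(0,8): →(0,6)(W) only, which is W, so L
(1,2): →(0,2)(W), (1,0)(W) — all W, so L
(1,3): →(0,3)(W), (1,1)(W) — all W, so L
(1,6): →(0,6)(W), (1,4)(W) — all W, so L
(1,7): →(0,7)(W), (1,5)(W) — all W, so L
(2,0): →(1,0)(W) only, which is W, so L
(2,1): →(1,1)(W) only, which is W, so L
(2,4): →(1,4)(W), (2,2)(W) — all W, so L
(2,5): →(1,5)(W), (2,3)(W) — all W, so L
(2,8): →(1,8)(W), (2,6)(W) — all W, so L
(3,2): →(2,2)(W), (3,0)(W) — all W, so L
(3,3): →(2,3)(W), (3,1)(W) — all W, so L
(3,6): →(2,6)(W), (3,4)(W) — all W, so L
(3,7): →(2,7)(W), (3,5)(W) — all W, so L
(4,0): →(3,0)(W) only, which is W, so L
(4,1): →(3,1)(W) only, which is W, so L
(4,4): →(3,4)(W), (4,2)(W) — all W, so L
(4,5): →(3,5)(W), (4,3)(W) — all W, so L
(4,8): →(3,8)(W), (4,6)(W) — all W, so L
(5,2): →(4,2)(W), (0,2)(W), (5,0)(W) — all W, so L
(5,3): →(4,3)(W), (0,3)(W), (5,1)(W) — all W, so L
(5,6): →(4,6)(W), (0,6)(W), (5,4)(W) — all W, so L
(5,7): →(4,7)(W), (0,7)(W), (5,5)(W) — all W, so L
(6,0): →(5,0)(W), (1,0)(W) — all W, so L
(6,1): →(5,1)(W), (1,1)(W) — all W, so L
(6,4): →(5,4)(W), (1,4)(W), (6,2)(W) — all W, so L
(6,5): →(5,5)(W), (1,5)(W), (6,3)(W) — all W, so L
(6,8): →(5,8)(W), (1,8)(W), (6,6)(W) — all W, so L
Every other cell has at least one move into one of the L cells above, so it is W.
(1,4): the move to (0,4) reaches an L cell, so W
(6,8): one of the L cells justified above, so L
(6,4): one of the L cells justified above, so L

(1,4): W, (6,8): L, (6,4): L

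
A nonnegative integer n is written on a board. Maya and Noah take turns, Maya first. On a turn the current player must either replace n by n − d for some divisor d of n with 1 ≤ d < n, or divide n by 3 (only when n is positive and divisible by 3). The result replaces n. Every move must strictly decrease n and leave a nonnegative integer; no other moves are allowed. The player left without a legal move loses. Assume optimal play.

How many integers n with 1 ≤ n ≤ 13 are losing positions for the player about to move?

6

Classify positions by backward induction: terminal positions (no move available) are L. From any other position, the mover wins iff some move reaches an L.
n=0: no move → L
n=1: no move → L
n=2: can move to 1, which is L ⇒ W
n=3: can move to 1, which is L ⇒ W
n=4: moves to 2(W), 3(W); every one is W ⇒ L
n=5: can move to 4, which is L ⇒ W
n=6: can move to 4, which is L ⇒ W
n=7: the only move is to 6(W), a W ⇒ L
n=8: can move to 4, which is L ⇒ W
n=9: moves to 3(W), 6(W), 8(W); every one is W ⇒ L
n=10: can move to 9, which is L ⇒ W
n=11: the only move is to 10(W), a W ⇒ L
n=12: can move to 4, which is L ⇒ W
n=13: the only move is to 12(W), a W ⇒ L
L entries with 1 ≤ n ≤ 13 (n=0 is outside the asked range and is not counted): n = 1, 4, 7, 9, 11, 13; that makes 6.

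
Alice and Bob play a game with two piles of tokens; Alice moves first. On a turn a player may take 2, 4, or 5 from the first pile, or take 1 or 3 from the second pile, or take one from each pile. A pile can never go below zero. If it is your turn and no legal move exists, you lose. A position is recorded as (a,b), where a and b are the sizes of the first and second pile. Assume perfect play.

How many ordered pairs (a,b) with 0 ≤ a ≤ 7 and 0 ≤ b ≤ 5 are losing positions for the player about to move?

15

Classify positions by backward induction: terminal positions (no move available) are L. From any other position, the mover wins iff some move reaches an L.
Every move lowers a or b (never raises either), so fill the grid row by row in increasing a, and left to right within a row: each cell's successors are then already labelled.
      b=0  b=1  b=2  b=3  b=4  b=5
a=0:    L    W    L    W    L    W
a=1:    L    W    L    W    L    W
a=2:    W    W    W    W    W    W
a=3:    W    L    W    L    W    L
a=4:    W    L    W    L    W    L
a=5:    W    W    W    W    W    W
a=6:    W    W    W    W    W    W
a=7:    L    W    L    W    L    W
Cells with no legal move (terminal, hence L): (0,0), (1,0).
The remaining L cells, each justified by listing all of its moves:
(0,2): only reaches (0,1)(W), which is W → L
(0,4): only reaches (0,3)(W), (0,1)(W), all W → L
(1,2): only reaches (1,1)(W), (0,1)(W), all W → L
(1,4): only reaches (1,3)(W), (1,1)(W), (0,3)(W), all W → L
(3,1): only reaches (1,1)(W), (3,0)(W), (2,0)(W), all W → L
(3,3): only reaches (1,3)(W), (3,2)(W), (3,0)(W), (2,2)(W), all W → L
(3,5): only reaches (1,5)(W), (3,4)(W), (3,2)(W), (2,4)(W), all W → L
(4,1): only reaches (2,1)(W), (0,1)(W), (4,0)(W), (3,0)(W), all W → L
(4,3): only reaches (2,3)(W), (0,3)(W), (4,2)(W), (4,0)(W), (3,2)(W), all W → L
(4,5): only reaches (2,5)(W), (0,5)(W), (4,4)(W), (4,2)(W), (3,4)(W), all W → L
(7,0): only reaches (5,0)(W), (3,0)(W), (2,0)(W), all W → L
(7,2): only reaches (5,2)(W), (3,2)(W), (2,2)(W), (7,1)(W), (6,1)(W), all W → L
(7,4): only reaches (5,4)(W), (3,4)(W), (2,4)(W), (7,3)(W), (7,1)(W), (6,3)(W), all W → L
Every other cell has at least one move into one of the L cells above, so it is W.
L cells per row: a=0: 3, a=1: 3, a=2: 0, a=3: 3, a=4: 3, a=5: 0, a=6: 0, a=7: 3; total 15.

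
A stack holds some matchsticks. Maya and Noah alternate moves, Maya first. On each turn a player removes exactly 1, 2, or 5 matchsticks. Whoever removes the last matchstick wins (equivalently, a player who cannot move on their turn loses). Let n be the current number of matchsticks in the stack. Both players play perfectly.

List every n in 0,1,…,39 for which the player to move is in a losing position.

0, 3, 6, 9, 12, 15, 18, 21, 24, 27, 30, 33, 36, 39

Classify positions by backward induction: terminal positions (no move available) are L. From any other position, the mover wins iff some move reaches an L.
n=0: no move → L
n=1: can move to 0, which is L ⇒ W
n=2: can move to 0, which is L ⇒ W
n=3: moves to 2(W), 1(W); every one is W ⇒ L
n=4: can move to 3, which is L ⇒ W
n=5: can move to 3, which is L ⇒ W
n=6: moves to 5(W), 4(W), 1(W); every one is W ⇒ L
n=7: can move to 6, which is L ⇒ W
n=8: can move to 6, which is L ⇒ W
n=9: moves to 8(W), 7(W), 4(W); every one is W ⇒ L
n=10: can move to 9, which is L ⇒ W
n=11: can move to 9, which is L ⇒ W
n=12: moves to 11(W), 10(W), 7(W); every one is W ⇒ L
n=13: can move to 12, which is L ⇒ W
n=14: can move to 12, which is L ⇒ W
n=15: moves to 14(W), 13(W), 10(W); every one is W ⇒ L
n=16: can move to 15, which is L ⇒ W
n=17: can move to 15, which is L ⇒ W
n=18: moves to 17(W), 16(W), 13(W); every one is W ⇒ L
n=19: can move to 18, which is L ⇒ W
n=20: can move to 18, which is L ⇒ W
n=21: moves to 20(W), 19(W), 16(W); every one is W ⇒ L
n=22: can move to 21, which is L ⇒ W
n=23: can move to 21, which is L ⇒ W
n=24: moves to 23(W), 22(W), 19(W); every one is W ⇒ L
n=25: can move to 24, which is L ⇒ W
n=26: can move to 24, which is L ⇒ W
n=27: moves to 26(W), 25(W), 22(W); every one is W ⇒ L
n=28: can move to 27, which is L ⇒ W
n=29: can move to 27, which is L ⇒ W
n=30: moves to 29(W), 28(W), 25(W); every one is W ⇒ L
n=31: can move to 30, which is L ⇒ W
n=32: can move to 30, which is L ⇒ W
n=33: moves to 32(W), 31(W), 28(W); every one is W ⇒ L
n=34: can move to 33, which is L ⇒ W
n=35: can move to 33, which is L ⇒ W
n=36: moves to 35(W), 34(W), 31(W); every one is W ⇒ L
n=37: can move to 36, which is L ⇒ W
n=38: can move to 36, which is L ⇒ W
n=39: moves to 38(W), 37(W), 34(W); every one is W ⇒ L
The losing starting values of n are exactly the entries labelled L in this table (14 of them).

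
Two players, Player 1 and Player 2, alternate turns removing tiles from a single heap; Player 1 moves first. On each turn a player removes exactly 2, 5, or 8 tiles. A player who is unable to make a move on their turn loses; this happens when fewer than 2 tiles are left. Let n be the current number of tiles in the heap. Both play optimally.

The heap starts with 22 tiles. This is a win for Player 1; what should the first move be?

Remove 2, leaving 20.

Positions with no move are L. A position that does have a move is losing for the player to move precisely when every available move leads to a winning position for the opponent. Fill in the labels:
n=0: no move → L
n=1: no move → L
n=2: →0(L), so W
n=3: →1(L), so W
n=4: →2(W) only, which is W, so L
n=5: →0(L), so W
n=6: →4(L), so W
n=7: →5(W), 2(W) — all W, so L
n=8: →0(L), so W
n=9: →7(L), so W
n=10: →8(W), 5(W), 2(W) — all W, so L
n=11: →9(W), 6(W), 3(W) — all W, so L
n=12: →10(L), so W
n=13: →11(L), so W
n=14: →12(W), 9(W), 6(W) — all W, so L
n=15: →10(L), so W
n=16: →14(L), so W
n=17: →15(W), 12(W), 9(W) — all W, so L
n=18: →10(L), so W
n=19: →17(L), so W
n=20: →18(W), 15(W), 12(W) — all W, so L
n=21: →19(W), 16(W), 13(W) — all W, so L
n=22: →20(L), so W
From 22, the L positions reachable in one move are: 20, 17, 14. Any move reaching one of these is winning.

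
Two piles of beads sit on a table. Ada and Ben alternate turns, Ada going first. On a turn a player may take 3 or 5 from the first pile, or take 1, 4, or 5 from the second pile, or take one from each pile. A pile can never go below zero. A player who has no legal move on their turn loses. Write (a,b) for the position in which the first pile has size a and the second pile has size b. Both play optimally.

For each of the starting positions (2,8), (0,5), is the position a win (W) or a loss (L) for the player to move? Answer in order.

Positions with no move are L. A position that does have a move is losing for the player to move precisely when every available move leads to a winning position for the opponent. Fill in the labels:
No move ever increases a pile, so every position that can arise here has a ≤ 2 and b ≤ 8; it is enough to label the cells with 0 ≤ a ≤ 2 and 0 ≤ b ≤ 8.
Every move lowers a or b (never raises either), so fill the grid row by row in increasing a, and left to right within a row: each cell's successors are then already labelled.
      b=0  b=1  b=2  b=3  b=4  b=5  b=6  b=7  b=8
a=0:    L    W    L    W    W    W    W    W    L
a=1:    L    W    L    W    W    W    W    W    L
a=2:    L    W    L    W    W    W    W    W    L
Cells with no legal move (terminal, hence L): (0,0), (1,0), (2,0).
The remaining L cells, each justified by listing all of its moves:
(0,2): the only move is to (0,1)(W), a W ⇒ L
(0,8): moves to (0,7)(W), (0,4)(W), (0,3)(W); every one is W ⇒ L
(1,2): moves to (1,1)(W), (0,1)(W); every one is W ⇒ L
(1,8): moves to (1,7)(W), (1,4)(W), (1,3)(W), (0,7)(W); every one is W ⇒ L
(2,2): moves to (2,1)(W), (1,1)(W); every one is W ⇒ L
(2,8): moves to (2,7)(W), (2,4)(W), (2,3)(W), (1,7)(W); every one is W ⇒ L
Every other cell has at least one move into one of the L cells above, so it is W.
(2,8): one of the L cells justified above, so L
(0,5): the move to (0,0) reaches an L cell, so W

(2,8): L, (0,5): W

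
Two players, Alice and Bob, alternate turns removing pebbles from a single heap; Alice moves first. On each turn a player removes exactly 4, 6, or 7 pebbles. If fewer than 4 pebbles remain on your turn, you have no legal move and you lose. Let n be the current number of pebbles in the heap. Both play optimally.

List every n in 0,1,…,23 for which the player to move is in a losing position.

0, 1, 2, 3, 11, 12, 13, 14, 22, 23

Classify positions by backward induction: terminal positions (no move available) are L. From any other position, the mover wins iff some move reaches an L.
n=0: no move → L
n=1: no move → L
n=2: no move → L
n=3: no move → L
n=4: reaches L-position 0 → W
n=5: reaches L-position 1 → W
n=6: reaches L-position 2 → W
n=7: reaches L-position 3 → W
n=8: reaches L-position 2 → W
n=9: reaches L-position 3 → W
n=10: reaches L-position 3 → W
n=11: only reaches 7(W), 5(W), 4(W), all W → L
n=12: only reaches 8(W), 6(W), 5(W), all W → L
n=13: only reaches 9(W), 7(W), 6(W), all W → L
n=14: only reaches 10(W), 8(W), 7(W), all W → L
n=15: reaches L-position 11 → W
n=16: reaches L-position 12 → W
n=17: reaches L-position 13 → W
n=18: reaches L-position 14 → W
n=19: reaches L-position 13 → W
n=20: reaches L-position 14 → W
n=21: reaches L-position 14 → W
n=22: only reaches 18(W), 16(W), 15(W), all W → L
n=23: only reaches 19(W), 17(W), 16(W), all W → L
Reading off the rows marked L gives the requested list; there are 10 such values of n.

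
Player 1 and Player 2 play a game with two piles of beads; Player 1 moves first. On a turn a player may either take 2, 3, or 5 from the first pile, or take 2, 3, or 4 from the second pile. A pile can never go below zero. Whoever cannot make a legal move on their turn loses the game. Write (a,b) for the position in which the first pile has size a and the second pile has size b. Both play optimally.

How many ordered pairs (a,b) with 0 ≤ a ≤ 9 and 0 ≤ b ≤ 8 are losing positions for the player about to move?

29

Work bottom-up. With no move the player to move loses. Otherwise the position is W if at least one move leads to an L position for the opponent, and L if every move leads to a W.
Every move lowers a or b (never raises either), so fill the grid row by row in increasing a, and left to right within a row: each cell's successors are then already labelled.
      b=0  b=1  b=2  b=3  b=4  b=5  b=6  b=7  b=8
a=0:    L    L    W    W    W    W    L    L    W
a=1:    L    L    W    W    W    W    L    L    W
a=2:    W    W    L    L    W    W    W    W    L
a=3:    W    W    L    L    W    W    W    W    L
a=4:    W    W    W    W    L    L    W    W    W
a=5:    W    W    W    W    L    L    W    W    W
a=6:    W    W    W    W    W    W    W    W    W
a=7:    L    L    W    W    W    W    L    L    W
a=8:    L    L    W    W    W    W    L    L    W
a=9:    W    W    L    L    W    W    W    W    L
Cells with no legal move (terminal, hence L): (0,0), (0,1), (1,0), (1,1).
The remaining L cells, each justified by listing all of its moves:
(0,6): →(0,4)(W), (0,3)(W), (0,2)(W) — all W, so L
(0,7): →(0,5)(W), (0,4)(W), (0,3)(W) — all W, so L
(1,6): →(1,4)(W), (1,3)(W), (1,2)(W) — all W, so L
(1,7): →(1,5)(W), (1,4)(W), (1,3)(W) — all W, so L
(2,2): →(0,2)(W), (2,0)(W) — all W, so L
(2,3): →(0,3)(W), (2,1)(W), (2,0)(W) — all W, so L
(2,8): →(0,8)(W), (2,6)(W), (2,5)(W), (2,4)(W) — all W, so L
(3,2): →(1,2)(W), (0,2)(W), (3,0)(W) — all W, so L
(3,3): →(1,3)(W), (0,3)(W), (3,1)(W), (3,0)(W) — all W, so L
(3,8): →(1,8)(W), (0,8)(W), (3,6)(W), (3,5)(W), (3,4)(W) — all W, so L
(4,4): →(2,4)(W), (1,4)(W), (4,2)(W), (4,1)(W), (4,0)(W) — all W, so L
(4,5): →(2,5)(W), (1,5)(W), (4,3)(W), (4,2)(W), (4,1)(W) — all W, so L
(5,4): →(3,4)(W), (2,4)(W), (0,4)(W), (5,2)(W), (5,1)(W), (5,0)(W) — all W, so L
(5,5): →(3,5)(W), (2,5)(W), (0,5)(W), (5,3)(W), (5,2)(W), (5,1)(W) — all W, so L
(7,0): →(5,0)(W), (4,0)(W), (2,0)(W) — all W, so L
(7,1): →(5,1)(W), (4,1)(W), (2,1)(W) — all W, so L
(7,6): →(5,6)(W), (4,6)(W), (2,6)(W), (7,4)(W), (7,3)(W), (7,2)(W) — all W, so L
(7,7): →(5,7)(W), (4,7)(W), (2,7)(W), (7,5)(W), (7,4)(W), (7,3)(W) — all W, so L
(8,0): →(6,0)(W), (5,0)(W), (3,0)(W) — all W, so L
(8,1): →(6,1)(W), (5,1)(W), (3,1)(W) — all W, so L
(8,6): →(6,6)(W), (5,6)(W), (3,6)(W), (8,4)(W), (8,3)(W), (8,2)(W) — all W, so L
(8,7): →(6,7)(W), (5,7)(W), (3,7)(W), (8,5)(W), (8,4)(W), (8,3)(W) — all W, so L
(9,2): →(7,2)(W), (6,2)(W), (4,2)(W), (9,0)(W) — all W, so L
(9,3): →(7,3)(W), (6,3)(W), (4,3)(W), (9,1)(W), (9,0)(W) — all W, so L
(9,8): →(7,8)(W), (6,8)(W), (4,8)(W), (9,6)(W), (9,5)(W), (9,4)(W) — all W, so L
Every other cell has at least one move into one of the L cells above, so it is W.
L cells per row: a=0: 4, a=1: 4, a=2: 3, a=3: 3, a=4: 2, a=5: 2, a=6: 0, a=7: 4, a=8: 4, a=9: 3; total 29.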